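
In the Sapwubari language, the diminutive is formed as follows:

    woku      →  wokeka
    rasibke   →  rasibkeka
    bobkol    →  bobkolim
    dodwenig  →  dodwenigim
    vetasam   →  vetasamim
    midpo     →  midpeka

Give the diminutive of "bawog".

"bawog" ends in a consonant. The stems ending in a consonant (bobkol → bobkolim, dodwenig → dodwenigim, vetasam → vetasamim) add -im.
The other pattern: stems ending in a vowel drop the final letter and add -eka.
So bawog → bawogim.

bawogim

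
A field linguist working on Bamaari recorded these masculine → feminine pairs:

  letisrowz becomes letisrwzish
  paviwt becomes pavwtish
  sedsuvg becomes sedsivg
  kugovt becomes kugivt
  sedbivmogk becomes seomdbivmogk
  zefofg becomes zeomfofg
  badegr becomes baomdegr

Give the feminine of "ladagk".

laomdagk

paviwt and kugovt both end in -t yet inflect differently (pavwtish, kugivt), so the final letter is not what conditions the rule; the second-to-last letter is.
"ladagk" has second-to-last letter 'g'. The stems whose second-to-last letter is 'g' (sedbivmogk → seomdbivmogk, badegr → baomdegr) insert -om- after the first vowel.
The other patterns: stems whose second-to-last letter is 'w' delete the last vowel and add -ish; stems whose second-to-last letter is 'v' change the last vowel to 'i'.
So ladagk → laomdagk.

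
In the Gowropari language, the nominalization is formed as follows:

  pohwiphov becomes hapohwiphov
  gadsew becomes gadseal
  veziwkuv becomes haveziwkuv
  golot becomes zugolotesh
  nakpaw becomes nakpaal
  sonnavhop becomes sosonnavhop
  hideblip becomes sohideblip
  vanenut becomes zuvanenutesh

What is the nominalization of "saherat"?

"saherat" ends in -t. The stems ending in -t (vanenut → zuvanenutesh, golot → zugolotesh) add zu- … -esh around the stem.
So saherat → zusaheratesh.

zusaheratesh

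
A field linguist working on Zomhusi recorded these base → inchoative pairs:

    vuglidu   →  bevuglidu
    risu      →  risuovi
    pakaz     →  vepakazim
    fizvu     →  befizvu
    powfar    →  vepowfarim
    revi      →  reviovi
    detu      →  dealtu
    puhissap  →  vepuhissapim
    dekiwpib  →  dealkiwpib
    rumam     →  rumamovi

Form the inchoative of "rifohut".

rifohutovi

risu and detu both end in -u yet inflect differently (risuovi, dealtu), so the final letter is not what conditions the rule; the first letter is.
"rifohut" begins with r-. The stems beginning with r- (rumam → rumamovi, revi → reviovi, risu → risuovi) add -ovi.
So rifohut → rifohutovi.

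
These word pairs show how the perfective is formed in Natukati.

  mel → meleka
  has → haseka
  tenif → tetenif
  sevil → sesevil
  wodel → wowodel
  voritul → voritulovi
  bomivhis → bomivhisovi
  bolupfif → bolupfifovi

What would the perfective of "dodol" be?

dododol

mel and sevil both end in -l yet inflect differently (meleka, sesevil), so the final letter is not what conditions the rule; the number of vowels is.
"dodol" has 2 vowels. The stems with 2 vowels (tenif → tetenif, sevil → sesevil, wodel → wowodel) repeat the first consonant+vowel as a prefix.
The other patterns: stems with 1 vowel add -eka; stems with 3 vowels add -ovi.
So dodol → dododol.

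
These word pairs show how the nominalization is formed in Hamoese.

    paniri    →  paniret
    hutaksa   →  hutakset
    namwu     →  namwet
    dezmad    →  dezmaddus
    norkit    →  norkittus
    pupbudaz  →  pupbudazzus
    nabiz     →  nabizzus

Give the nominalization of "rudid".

rudiddus

hutaksa and dezmad both have last vowel 'a' yet inflect differently (hutakset, dezmaddus), so the last vowel is not what conditions the rule; whether the stem ends in a vowel or a consonant is.
"rudid" ends in a consonant. The stems ending in a consonant (dezmad → dezmaddus, norkit → norkittus, pupbudaz → pupbudazzus) double the final consonant and add -us.
So rudid → rudiddus.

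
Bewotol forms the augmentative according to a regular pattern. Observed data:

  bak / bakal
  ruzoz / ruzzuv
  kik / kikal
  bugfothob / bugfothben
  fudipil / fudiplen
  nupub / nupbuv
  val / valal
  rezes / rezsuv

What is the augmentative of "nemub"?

nembuv

val and fudipil both end in -l yet inflect differently (valal, fudiplen), so the final letter is not what conditions the rule; the number of vowels is.
"nemub" has 2 vowels. The stems with 2 vowels (ruzoz → ruzzuv, nupub → nupbuv, rezes → rezsuv) delete the last vowel and add -uv.
So nemub → nembuv.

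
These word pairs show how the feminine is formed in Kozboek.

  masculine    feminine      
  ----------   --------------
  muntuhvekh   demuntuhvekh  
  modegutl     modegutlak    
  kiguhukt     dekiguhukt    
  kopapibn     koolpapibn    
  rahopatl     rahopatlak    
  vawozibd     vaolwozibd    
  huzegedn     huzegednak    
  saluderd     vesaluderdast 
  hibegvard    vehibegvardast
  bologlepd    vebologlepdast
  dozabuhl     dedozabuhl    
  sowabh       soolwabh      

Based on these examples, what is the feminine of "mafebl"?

rahopatl and dozabuhl both end in -l yet inflect differently (rahopatlak, dedozabuhl), so the final letter is not what conditions the rule; the second-to-last letter is.
"mafebl" has second-to-last letter 'b'. The stems whose second-to-last letter is 'b' (kopapibn → koolpapibn, vawozibd → vaolwozibd, sowabh → soolwabh) insert -ol- after the first vowel.
The other patterns: stems whose second-to-last letter is 'd' or 't' add -ak; stems whose second-to-last letter is 'h' or 'k' add the prefix de-; stems whose second-to-last letter is 'p' or 'r' add ve- … -ast around the stem.
So mafebl → maolfebl.

maolfebl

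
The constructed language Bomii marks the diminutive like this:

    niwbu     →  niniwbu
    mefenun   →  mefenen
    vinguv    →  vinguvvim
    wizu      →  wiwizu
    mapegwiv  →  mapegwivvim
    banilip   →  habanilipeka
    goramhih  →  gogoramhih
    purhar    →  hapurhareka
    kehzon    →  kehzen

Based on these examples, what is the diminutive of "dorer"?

mefenun and vinguv both have last vowel 'u' yet inflect differently (mefenen, vinguvvim), so the last vowel is not what conditions the rule; the final letter is.
"dorer" ends in -r. The one such stem in the data (purhar → hapurhareka) adds ha- … -eka around the stem, so the same rule applies.
The other patterns: stems ending in -n change the last vowel to 'e'; stems ending in -v double the final consonant and add -im; stems ending in -h or -u repeat the first consonant+vowel as a prefix.
So dorer → hadorereka.

hadorereka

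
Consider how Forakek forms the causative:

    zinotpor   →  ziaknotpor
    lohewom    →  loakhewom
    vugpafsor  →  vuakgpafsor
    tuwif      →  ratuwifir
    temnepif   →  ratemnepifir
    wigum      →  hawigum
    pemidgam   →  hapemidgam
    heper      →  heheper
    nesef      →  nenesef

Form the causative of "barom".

baakrom

"barom" has last vowel 'o'. The stems whose last vowel is 'o' (zinotpor → ziaknotpor, lohewom → loakhewom, vugpafsor → vuakgpafsor) insert -ak- after the first vowel.
The other patterns: stems whose last vowel is 'i' add ra- … -ir around the stem; stems whose last vowel is 'a' or 'u' add the prefix ha-; stems whose last vowel is 'e' repeat the first consonant+vowel as a prefix.
So barom → baakrom.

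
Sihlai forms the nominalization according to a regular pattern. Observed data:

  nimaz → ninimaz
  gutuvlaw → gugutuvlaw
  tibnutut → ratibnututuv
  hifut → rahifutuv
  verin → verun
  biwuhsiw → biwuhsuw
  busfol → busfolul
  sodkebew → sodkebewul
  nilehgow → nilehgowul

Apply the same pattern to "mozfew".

"mozfew" has last vowel 'e'. The one such stem in the data (sodkebew → sodkebewul) adds -ul, so the same rule applies.
So mozfew → mozfewul.

mozfewul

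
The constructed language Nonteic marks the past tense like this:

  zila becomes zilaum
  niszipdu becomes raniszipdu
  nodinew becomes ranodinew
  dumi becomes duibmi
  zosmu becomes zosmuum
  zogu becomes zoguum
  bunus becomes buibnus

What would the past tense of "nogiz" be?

"nogiz" begins with n-. The stems beginning with n- (nodinew → ranodinew, niszipdu → raniszipdu) add the prefix ra-.
The other patterns: stems beginning with z- add -um; stems beginning with b- or d- insert -ib- after the first vowel.
So nogiz → ranogiz.

ranogiz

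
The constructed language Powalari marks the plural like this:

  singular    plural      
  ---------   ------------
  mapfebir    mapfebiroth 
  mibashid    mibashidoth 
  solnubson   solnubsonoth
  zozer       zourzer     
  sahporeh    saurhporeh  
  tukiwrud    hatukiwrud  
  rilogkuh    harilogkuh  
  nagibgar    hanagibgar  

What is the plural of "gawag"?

hagawag

mapfebir and zozer both end in -r yet inflect differently (mapfebiroth, zourzer), so the final letter is not what conditions the rule; the last vowel is.
"gawag" has last vowel 'a'. The one such stem in the data (nagibgar → hanagibgar) adds the prefix ha-, so the same rule applies.
The other patterns: stems whose last vowel is 'i' or 'o' add -oth; stems whose last vowel is 'e' insert -ur- after the first vowel.
So gawag → hagawag.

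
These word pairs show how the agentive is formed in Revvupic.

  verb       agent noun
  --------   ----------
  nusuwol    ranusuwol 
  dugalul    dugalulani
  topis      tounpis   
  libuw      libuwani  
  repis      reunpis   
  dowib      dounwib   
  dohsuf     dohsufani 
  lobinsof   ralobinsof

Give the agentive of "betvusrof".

"betvusrof" has last vowel 'o'. The stems whose last vowel is 'o' (lobinsof → ralobinsof, nusuwol → ranusuwol) add the prefix ra-.
The other patterns: stems whose last vowel is 'i' insert -un- after the first vowel; stems whose last vowel is 'u' add -ani.
So betvusrof → rabetvusrof.

rabetvusrof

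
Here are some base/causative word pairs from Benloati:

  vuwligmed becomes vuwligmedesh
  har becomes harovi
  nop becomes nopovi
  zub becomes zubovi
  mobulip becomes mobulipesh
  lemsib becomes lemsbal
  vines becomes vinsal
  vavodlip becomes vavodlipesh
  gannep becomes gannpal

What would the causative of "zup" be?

zupovi

nop and gannep both end in -p yet inflect differently (nopovi, gannpal), so the final letter is not what conditions the rule; the number of vowels is.
"zup" has 1 vowel. The stems with 1 vowel (nop → nopovi, zub → zubovi, har → harovi) add -ovi.
The other patterns: stems with 2 vowels delete the last vowel and add -al; stems with 3 vowels add -esh.
So zup → zupovi.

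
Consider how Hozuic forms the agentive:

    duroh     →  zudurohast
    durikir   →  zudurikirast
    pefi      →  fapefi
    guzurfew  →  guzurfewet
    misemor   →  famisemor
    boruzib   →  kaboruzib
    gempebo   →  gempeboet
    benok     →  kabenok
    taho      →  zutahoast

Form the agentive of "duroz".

durikir and misemor both end in -r yet inflect differently (zudurikirast, famisemor), so the final letter is not what conditions the rule; the first letter is.
"duroz" begins with d-. The stems beginning with d- (durikir → zudurikirast, duroh → zudurohast) add zu- … -ast around the stem.
So duroz → zudurozast.

zudurozast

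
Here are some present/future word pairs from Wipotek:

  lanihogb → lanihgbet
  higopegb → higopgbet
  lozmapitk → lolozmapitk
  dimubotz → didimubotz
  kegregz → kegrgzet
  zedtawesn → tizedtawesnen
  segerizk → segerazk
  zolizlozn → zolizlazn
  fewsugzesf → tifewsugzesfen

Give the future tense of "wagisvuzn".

wagisvazn

"wagisvuzn" has second-to-last letter 'z'. The stems whose second-to-last letter is 'z' (zolizlozn → zolizlazn, segerizk → segerazk) change the last vowel to 'a'.
So wagisvuzn → wagisvazn.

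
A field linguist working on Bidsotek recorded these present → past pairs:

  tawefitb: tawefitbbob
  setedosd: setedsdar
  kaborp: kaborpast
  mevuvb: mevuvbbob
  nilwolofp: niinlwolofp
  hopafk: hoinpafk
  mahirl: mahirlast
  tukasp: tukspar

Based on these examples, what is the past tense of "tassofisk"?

kaborp and tukasp both end in -p yet inflect differently (kaborpast, tukspar), so the final letter is not what conditions the rule; the second-to-last letter is.
"tassofisk" has second-to-last letter 's'. The stems whose second-to-last letter is 's' (tukasp → tukspar, setedosd → setedsdar) delete the last vowel and add -ar.
The other patterns: stems whose second-to-last letter is 'r' add -ast; stems whose second-to-last letter is 'f' insert -in- after the first vowel; stems whose second-to-last letter is 't' or 'v' double the final consonant and add -ob.
So tassofisk → tassofskar.

tassofskar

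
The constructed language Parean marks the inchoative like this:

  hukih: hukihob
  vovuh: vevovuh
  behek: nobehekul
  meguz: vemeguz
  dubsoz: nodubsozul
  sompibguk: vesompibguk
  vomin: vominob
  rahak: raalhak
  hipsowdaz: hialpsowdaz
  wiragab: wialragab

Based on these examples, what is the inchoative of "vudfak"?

hukih and vovuh both end in -h yet inflect differently (hukihob, vevovuh), so the final letter is not what conditions the rule; the last vowel is.
"vudfak" has last vowel 'a'. The stems whose last vowel is 'a' (wiragab → wialragab, rahak → raalhak, hipsowdaz → hialpsowdaz) insert -al- after the first vowel.
The other patterns: stems whose last vowel is 'i' add -ob; stems whose last vowel is 'u' add the prefix ve-; stems whose last vowel is 'e' or 'o' add no- … -ul around the stem.
So vudfak → vualdfak.

vualdfak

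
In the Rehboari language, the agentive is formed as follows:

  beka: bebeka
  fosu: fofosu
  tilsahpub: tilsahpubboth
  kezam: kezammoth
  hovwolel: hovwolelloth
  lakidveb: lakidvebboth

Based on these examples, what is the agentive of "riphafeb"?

riphafebboth

fosu and tilsahpub both have last vowel 'u' yet inflect differently (fofosu, tilsahpubboth), so the last vowel is not what conditions the rule; whether the stem ends in a vowel or a consonant is.
"riphafeb" ends in a consonant. The stems ending in a consonant (tilsahpub → tilsahpubboth, kezam → kezammoth, hovwolel → hovwolelloth) double the final consonant and add -oth.
So riphafeb → riphafebboth.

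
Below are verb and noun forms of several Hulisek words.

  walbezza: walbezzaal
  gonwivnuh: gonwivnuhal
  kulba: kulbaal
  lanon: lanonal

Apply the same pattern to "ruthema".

ruthemaal

Every pair shown (walbezza → walbezzaal, gonwivnuh → gonwivnuhal, kulba → kulbaal, …) follows the same rule: add -al.
So ruthema → ruthemaal.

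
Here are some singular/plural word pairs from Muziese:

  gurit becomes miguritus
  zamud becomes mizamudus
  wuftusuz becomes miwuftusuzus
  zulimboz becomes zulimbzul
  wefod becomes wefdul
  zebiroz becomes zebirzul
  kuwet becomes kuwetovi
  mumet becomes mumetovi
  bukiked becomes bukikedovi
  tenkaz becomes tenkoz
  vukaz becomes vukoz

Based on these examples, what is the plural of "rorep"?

rorepovi

wuftusuz and zulimboz both end in -z yet inflect differently (miwuftusuzus, zulimbzul), so the final letter is not what conditions the rule; the last vowel is.
"rorep" has last vowel 'e'. The stems whose last vowel is 'e' (kuwet → kuwetovi, mumet → mumetovi, bukiked → bukikedovi) add -ovi.
So rorep → rorepovi.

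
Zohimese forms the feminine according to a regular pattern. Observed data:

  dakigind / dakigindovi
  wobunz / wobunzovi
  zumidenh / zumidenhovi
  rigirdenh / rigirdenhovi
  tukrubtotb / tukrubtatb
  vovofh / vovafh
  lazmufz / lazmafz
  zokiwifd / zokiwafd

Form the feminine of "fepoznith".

"fepoznith" has second-to-last letter 't'. The one such stem in the data (tukrubtotb → tukrubtatb) changes the last vowel to 'a' (as do vovofh, lazmufz), so the same rule applies.
So fepoznith → fepoznath.

fepoznath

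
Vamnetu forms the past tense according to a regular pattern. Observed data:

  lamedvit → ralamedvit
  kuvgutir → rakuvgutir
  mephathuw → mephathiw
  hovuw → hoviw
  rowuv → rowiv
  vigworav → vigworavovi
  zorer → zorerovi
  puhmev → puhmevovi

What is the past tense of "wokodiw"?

rowuv and vigworav both end in -v yet inflect differently (rowiv, vigworavovi), so the final letter is not what conditions the rule; the last vowel is.
"wokodiw" has last vowel 'i'. The stems whose last vowel is 'i' (lamedvit → ralamedvit, kuvgutir → rakuvgutir) add the prefix ra-.
The other patterns: stems whose last vowel is 'u' change the last vowel to 'i'; stems whose last vowel is 'a' or 'e' add -ovi.
So wokodiw → rawokodiw.

rawokodiw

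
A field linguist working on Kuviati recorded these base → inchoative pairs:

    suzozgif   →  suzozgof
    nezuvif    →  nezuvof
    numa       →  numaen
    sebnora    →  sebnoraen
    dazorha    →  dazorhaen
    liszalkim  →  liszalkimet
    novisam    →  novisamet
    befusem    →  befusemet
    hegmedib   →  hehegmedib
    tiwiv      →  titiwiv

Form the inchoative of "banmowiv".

suzozgif and liszalkim both have last vowel 'i' yet inflect differently (suzozgof, liszalkimet), so the last vowel is not what conditions the rule; the final letter is.
"banmowiv" ends in -v. The one such stem in the data (tiwiv → titiwiv) repeats the first consonant+vowel as a prefix (as does hegmedib), so the same rule applies.
The other patterns: stems ending in -f change the last vowel to 'o'; stems ending in -a add -en; stems ending in -m add -et.
So banmowiv → babanmowiv.

babanmowiv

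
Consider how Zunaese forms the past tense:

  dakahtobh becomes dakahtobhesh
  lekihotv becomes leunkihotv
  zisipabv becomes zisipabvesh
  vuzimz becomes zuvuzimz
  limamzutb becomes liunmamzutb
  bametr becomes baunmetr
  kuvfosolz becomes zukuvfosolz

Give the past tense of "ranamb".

zuranamb

zisipabv and lekihotv both end in -v yet inflect differently (zisipabvesh, leunkihotv), so the final letter is not what conditions the rule; the second-to-last letter is.
"ranamb" has second-to-last letter 'm'. The one such stem in the data (vuzimz → zuvuzimz) adds the prefix zu-, so the same rule applies.
The other patterns: stems whose second-to-last letter is 'b' add -esh; stems whose second-to-last letter is 't' insert -un- after the first vowel.
So ranamb → zuranamb.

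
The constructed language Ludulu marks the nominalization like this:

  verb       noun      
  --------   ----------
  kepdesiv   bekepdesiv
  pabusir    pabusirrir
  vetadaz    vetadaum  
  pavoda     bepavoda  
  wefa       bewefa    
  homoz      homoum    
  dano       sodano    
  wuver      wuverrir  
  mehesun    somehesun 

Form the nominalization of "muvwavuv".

vetadaz and wefa both have last vowel 'a' yet inflect differently (vetadaum, bewefa), so the last vowel is not what conditions the rule; the final letter is.
"muvwavuv" ends in -v. The one such stem in the data (kepdesiv → bekepdesiv) adds the prefix be-, so the same rule applies.
So muvwavuv → bemuvwavuv.

bemuvwavuv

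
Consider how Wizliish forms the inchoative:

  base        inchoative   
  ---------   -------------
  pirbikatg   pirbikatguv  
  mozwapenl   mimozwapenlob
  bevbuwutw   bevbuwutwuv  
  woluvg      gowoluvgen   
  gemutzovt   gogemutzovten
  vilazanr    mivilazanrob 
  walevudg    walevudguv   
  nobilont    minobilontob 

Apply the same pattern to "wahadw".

"wahadw" has second-to-last letter 'd'. The one such stem in the data (walevudg → walevudguv) adds -uv, so the same rule applies.
The other patterns: stems whose second-to-last letter is 'v' add go- … -en around the stem; stems whose second-to-last letter is 'n' add mi- … -ob around the stem.
So wahadw → wahadwuv.

wahadwuv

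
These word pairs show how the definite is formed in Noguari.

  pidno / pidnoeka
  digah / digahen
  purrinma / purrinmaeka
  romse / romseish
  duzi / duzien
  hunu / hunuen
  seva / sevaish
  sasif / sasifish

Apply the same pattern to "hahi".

hahien

purrinma and seva both end in -a yet inflect differently (purrinmaeka, sevaish), so the final letter is not what conditions the rule; the first letter is.
"hahi" begins with h-. The one such stem in the data (hunu → hunuen) adds -en, so the same rule applies.
The other patterns: stems beginning with p- add -eka; stems beginning with r- or s- add -ish.
So hahi → hahien.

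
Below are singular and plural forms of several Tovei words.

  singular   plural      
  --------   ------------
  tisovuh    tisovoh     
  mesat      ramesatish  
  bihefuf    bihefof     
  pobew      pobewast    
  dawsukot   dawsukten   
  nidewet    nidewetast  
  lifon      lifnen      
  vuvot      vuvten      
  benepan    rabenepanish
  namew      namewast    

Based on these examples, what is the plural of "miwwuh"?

miwwoh

mesat and nidewet both end in -t yet inflect differently (ramesatish, nidewetast), so the final letter is not what conditions the rule; the last vowel is.
"miwwuh" has last vowel 'u'. The stems whose last vowel is 'u' (tisovuh → tisovoh, bihefuf → bihefof) change the last vowel to 'o'.
So miwwuh → miwwoh.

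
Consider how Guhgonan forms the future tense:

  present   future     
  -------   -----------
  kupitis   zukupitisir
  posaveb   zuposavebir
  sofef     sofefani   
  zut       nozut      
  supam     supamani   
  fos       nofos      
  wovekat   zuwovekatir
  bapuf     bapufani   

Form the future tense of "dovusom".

zudovusomir

fos and kupitis both end in -s yet inflect differently (nofos, zukupitisir), so the final letter is not what conditions the rule; the number of vowels is.
"dovusom" has 3 vowels. The stems with 3 vowels (posaveb → zuposavebir, kupitis → zukupitisir, wovekat → zuwovekatir) add zu- … -ir around the stem.
So dovusom → zudovusomir.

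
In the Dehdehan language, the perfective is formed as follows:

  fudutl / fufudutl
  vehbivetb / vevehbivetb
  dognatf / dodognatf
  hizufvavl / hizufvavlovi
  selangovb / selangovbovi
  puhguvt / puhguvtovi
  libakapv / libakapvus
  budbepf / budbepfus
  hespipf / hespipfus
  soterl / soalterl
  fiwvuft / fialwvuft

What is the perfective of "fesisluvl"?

fesisluvlovi

fudutl and hizufvavl both end in -l yet inflect differently (fufudutl, hizufvavlovi), so the final letter is not what conditions the rule; the second-to-last letter is.
"fesisluvl" has second-to-last letter 'v'. The stems whose second-to-last letter is 'v' (hizufvavl → hizufvavlovi, selangovb → selangovbovi, puhguvt → puhguvtovi) add -ovi.
The other patterns: stems whose second-to-last letter is 't' repeat the first consonant+vowel as a prefix; stems whose second-to-last letter is 'p' add -us; stems whose second-to-last letter is 'f' or 'r' insert -al- after the first vowel.
So fesisluvl → fesisluvlovi.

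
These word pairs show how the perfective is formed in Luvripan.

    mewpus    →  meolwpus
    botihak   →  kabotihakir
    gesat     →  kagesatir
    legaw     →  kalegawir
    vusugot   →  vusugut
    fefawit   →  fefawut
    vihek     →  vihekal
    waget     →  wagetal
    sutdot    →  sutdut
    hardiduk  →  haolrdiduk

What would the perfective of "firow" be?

hardiduk and vihek both end in -k yet inflect differently (haolrdiduk, vihekal), so the final letter is not what conditions the rule; the last vowel is.
"firow" has last vowel 'o'. The stems whose last vowel is 'o' (sutdot → sutdut, vusugot → vusugut) change the last vowel to 'u'.
The other patterns: stems whose last vowel is 'u' insert -ol- after the first vowel; stems whose last vowel is 'e' add -al; stems whose last vowel is 'a' add ka- … -ir around the stem.
So firow → firuw.

firuw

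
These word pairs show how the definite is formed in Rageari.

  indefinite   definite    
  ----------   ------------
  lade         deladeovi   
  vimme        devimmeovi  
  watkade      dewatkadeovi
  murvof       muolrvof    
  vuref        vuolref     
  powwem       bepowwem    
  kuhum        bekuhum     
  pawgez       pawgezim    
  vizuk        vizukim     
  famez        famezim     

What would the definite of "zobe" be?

lade and vuref both have last vowel 'e' yet inflect differently (deladeovi, vuolref), so the last vowel is not what conditions the rule; the final letter is.
"zobe" ends in -e. The stems ending in -e (lade → deladeovi, vimme → devimmeovi, watkade → dewatkadeovi) add de- … -ovi around the stem.
So zobe → dezobeovi.

dezobeovi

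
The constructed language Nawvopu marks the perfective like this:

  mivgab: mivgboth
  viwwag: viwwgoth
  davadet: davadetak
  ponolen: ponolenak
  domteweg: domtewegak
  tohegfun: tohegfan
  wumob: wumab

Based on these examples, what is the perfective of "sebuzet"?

sebuzetak

viwwag and domteweg both end in -g yet inflect differently (viwwgoth, domtewegak), so the final letter is not what conditions the rule; the last vowel is.
"sebuzet" has last vowel 'e'. The stems whose last vowel is 'e' (davadet → davadetak, ponolen → ponolenak, domteweg → domtewegak) add -ak.
So sebuzet → sebuzetak.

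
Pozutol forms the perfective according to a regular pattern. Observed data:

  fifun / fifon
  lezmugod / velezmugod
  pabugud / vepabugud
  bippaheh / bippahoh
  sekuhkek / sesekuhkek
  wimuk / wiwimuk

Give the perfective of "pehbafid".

vepehbafid

"pehbafid" ends in -d. The stems ending in -d (lezmugod → velezmugod, pabugud → vepabugud) add the prefix ve-.
The other patterns: stems ending in -k repeat the first consonant+vowel as a prefix; stems ending in -h or -n change the last vowel to 'o'.
So pehbafid → vepehbafid.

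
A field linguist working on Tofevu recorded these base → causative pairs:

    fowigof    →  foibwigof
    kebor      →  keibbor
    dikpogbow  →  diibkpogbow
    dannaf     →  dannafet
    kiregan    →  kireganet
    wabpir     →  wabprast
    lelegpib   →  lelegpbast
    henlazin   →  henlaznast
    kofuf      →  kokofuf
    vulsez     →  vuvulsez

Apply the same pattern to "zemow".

zeibmow

fowigof and dannaf both end in -f yet inflect differently (foibwigof, dannafet), so the final letter is not what conditions the rule; the last vowel is.
"zemow" has last vowel 'o'. The stems whose last vowel is 'o' (fowigof → foibwigof, kebor → keibbor, dikpogbow → diibkpogbow) insert -ib- after the first vowel.
So zemow → zeibmow.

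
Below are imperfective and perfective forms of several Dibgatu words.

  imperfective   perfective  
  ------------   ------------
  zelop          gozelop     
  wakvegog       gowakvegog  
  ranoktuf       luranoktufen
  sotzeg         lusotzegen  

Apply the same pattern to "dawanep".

"dawanep" has last vowel 'e'. The one such stem in the data (sotzeg → lusotzegen) adds lu- … -en around the stem, so the same rule applies.
The other pattern: stems whose last vowel is 'o' add the prefix go-.
So dawanep → ludawanepen.

ludawanepen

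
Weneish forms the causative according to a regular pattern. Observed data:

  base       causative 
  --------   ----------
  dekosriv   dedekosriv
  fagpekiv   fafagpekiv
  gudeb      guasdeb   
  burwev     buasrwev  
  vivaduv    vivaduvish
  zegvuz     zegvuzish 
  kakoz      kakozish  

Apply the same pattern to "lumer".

"lumer" has last vowel 'e'. The stems whose last vowel is 'e' (gudeb → guasdeb, burwev → buasrwev) insert -as- after the first vowel.
The other patterns: stems whose last vowel is 'i' repeat the first consonant+vowel as a prefix; stems whose last vowel is 'o' or 'u' add -ish.
So lumer → luasmer.

luasmer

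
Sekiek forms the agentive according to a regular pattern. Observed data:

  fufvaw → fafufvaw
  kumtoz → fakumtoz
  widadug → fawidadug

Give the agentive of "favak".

Every pair shown (fufvaw → fafufvaw, kumtoz → fakumtoz, widadug → fawidadug) follows the same rule: add the prefix fa-.
So favak → fafavak.

fafavak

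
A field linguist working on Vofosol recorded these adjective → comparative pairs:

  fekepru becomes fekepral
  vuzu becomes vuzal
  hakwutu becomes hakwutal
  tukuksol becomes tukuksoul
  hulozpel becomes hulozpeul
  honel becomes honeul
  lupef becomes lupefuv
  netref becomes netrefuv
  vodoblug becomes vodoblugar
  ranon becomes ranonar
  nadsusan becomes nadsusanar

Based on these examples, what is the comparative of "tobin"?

hulozpel and lupef both have last vowel 'e' yet inflect differently (hulozpeul, lupefuv), so the last vowel is not what conditions the rule; the final letter is.
"tobin" ends in -n. The stems ending in -n (ranon → ranonar, nadsusan → nadsusanar) add -ar.
The other patterns: stems ending in -u drop the final letter and add -al; stems ending in -l drop the final letter and add -ul; stems ending in -f add -uv.
So tobin → tobinar.

tobinar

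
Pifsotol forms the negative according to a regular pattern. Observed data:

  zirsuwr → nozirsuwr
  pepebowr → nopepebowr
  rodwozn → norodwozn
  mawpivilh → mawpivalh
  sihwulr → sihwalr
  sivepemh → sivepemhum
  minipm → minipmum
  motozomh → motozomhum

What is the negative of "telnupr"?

telnuprum

zirsuwr and sihwulr both end in -r yet inflect differently (nozirsuwr, sihwalr), so the final letter is not what conditions the rule; the second-to-last letter is.
"telnupr" has second-to-last letter 'p'. The one such stem in the data (minipm → minipmum) adds -um, so the same rule applies.
So telnupr → telnuprum.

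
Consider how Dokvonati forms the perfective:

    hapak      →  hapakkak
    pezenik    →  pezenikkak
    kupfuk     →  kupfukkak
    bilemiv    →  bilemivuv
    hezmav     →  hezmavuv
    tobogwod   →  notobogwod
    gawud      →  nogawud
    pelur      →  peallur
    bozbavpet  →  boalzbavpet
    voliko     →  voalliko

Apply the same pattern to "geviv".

gevivuv

pezenik and bilemiv both have last vowel 'i' yet inflect differently (pezenikkak, bilemivuv), so the last vowel is not what conditions the rule; the final letter is.
"geviv" ends in -v. The stems ending in -v (bilemiv → bilemivuv, hezmav → hezmavuv) add -uv.
The other patterns: stems ending in -k double the final consonant and add -ak; stems ending in -d add the prefix no-; stems ending in -o, -r or -t insert -al- after the first vowel.
So geviv → gevivuv.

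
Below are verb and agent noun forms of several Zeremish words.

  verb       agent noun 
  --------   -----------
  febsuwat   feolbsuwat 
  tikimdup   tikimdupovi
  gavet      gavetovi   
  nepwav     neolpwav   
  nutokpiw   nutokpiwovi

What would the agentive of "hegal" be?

febsuwat and gavet both end in -t yet inflect differently (feolbsuwat, gavetovi), so the final letter is not what conditions the rule; the last vowel is.
"hegal" has last vowel 'a'. The stems whose last vowel is 'a' (febsuwat → feolbsuwat, nepwav → neolpwav) insert -ol- after the first vowel.
The other pattern: stems whose last vowel is 'e', 'i' or 'u' add -ovi.
So hegal → heolgal.

heolgal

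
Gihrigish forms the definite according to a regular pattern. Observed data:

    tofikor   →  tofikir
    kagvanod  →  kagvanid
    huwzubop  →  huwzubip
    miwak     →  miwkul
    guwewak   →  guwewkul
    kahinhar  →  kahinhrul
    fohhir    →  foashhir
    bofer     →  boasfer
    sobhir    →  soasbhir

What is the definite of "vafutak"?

vafutkul

tofikor and kahinhar both end in -r yet inflect differently (tofikir, kahinhrul), so the final letter is not what conditions the rule; the last vowel is.
"vafutak" has last vowel 'a'. The stems whose last vowel is 'a' (miwak → miwkul, guwewak → guwewkul, kahinhar → kahinhrul) delete the last vowel and add -ul.
The other patterns: stems whose last vowel is 'o' change the last vowel to 'i'; stems whose last vowel is 'e' or 'i' insert -as- after the first vowel.
So vafutak → vafutkul.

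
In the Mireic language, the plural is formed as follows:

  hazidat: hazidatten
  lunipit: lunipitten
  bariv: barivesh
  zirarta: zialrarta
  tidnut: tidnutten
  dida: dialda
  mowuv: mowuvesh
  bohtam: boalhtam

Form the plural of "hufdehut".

tidnut and mowuv both have last vowel 'u' yet inflect differently (tidnutten, mowuvesh), so the last vowel is not what conditions the rule; the final letter is.
"hufdehut" ends in -t. The stems ending in -t (hazidat → hazidatten, tidnut → tidnutten, lunipit → lunipitten) double the final consonant and add -en.
The other patterns: stems ending in -v add -esh; stems ending in -a or -m insert -al- after the first vowel.
So hufdehut → hufdehutten.

hufdehutten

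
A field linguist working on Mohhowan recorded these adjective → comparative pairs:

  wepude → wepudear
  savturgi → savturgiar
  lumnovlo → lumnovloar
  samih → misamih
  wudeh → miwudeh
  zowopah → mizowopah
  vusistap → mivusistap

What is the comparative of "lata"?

lataar

savturgi and samih both have last vowel 'i' yet inflect differently (savturgiar, misamih), so the last vowel is not what conditions the rule; whether the stem ends in a vowel or a consonant is.
"lata" ends in a vowel. The stems ending in a vowel (wepude → wepudear, savturgi → savturgiar, lumnovlo → lumnovloar) add -ar.
The other pattern: stems ending in a consonant add the prefix mi-.
So lata → lataar.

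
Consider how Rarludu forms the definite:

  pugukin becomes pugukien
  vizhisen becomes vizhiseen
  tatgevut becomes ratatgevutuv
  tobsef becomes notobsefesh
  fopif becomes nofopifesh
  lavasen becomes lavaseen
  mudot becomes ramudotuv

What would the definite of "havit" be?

vizhisen and tobsef both have last vowel 'e' yet inflect differently (vizhiseen, notobsefesh), so the last vowel is not what conditions the rule; the final letter is.
"havit" ends in -t. The stems ending in -t (mudot → ramudotuv, tatgevut → ratatgevutuv) add ra- … -uv around the stem.
So havit → rahavituv.

rahavituv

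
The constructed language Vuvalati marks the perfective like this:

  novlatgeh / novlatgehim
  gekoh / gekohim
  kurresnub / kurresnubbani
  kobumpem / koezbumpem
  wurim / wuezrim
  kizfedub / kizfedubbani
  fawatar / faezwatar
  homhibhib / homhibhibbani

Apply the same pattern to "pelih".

"pelih" ends in -h. The stems ending in -h (gekoh → gekohim, novlatgeh → novlatgehim) add -im.
So pelih → pelihim.

pelihim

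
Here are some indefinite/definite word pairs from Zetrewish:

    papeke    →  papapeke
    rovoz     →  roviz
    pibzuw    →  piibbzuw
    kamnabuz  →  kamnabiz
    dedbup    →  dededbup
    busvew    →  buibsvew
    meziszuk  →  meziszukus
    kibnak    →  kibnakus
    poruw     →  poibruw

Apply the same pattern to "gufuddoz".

poruw and kamnabuz both have last vowel 'u' yet inflect differently (poibruw, kamnabiz), so the last vowel is not what conditions the rule; the final letter is.
"gufuddoz" ends in -z. The stems ending in -z (kamnabuz → kamnabiz, rovoz → roviz) change the last vowel to 'i'.
So gufuddoz → gufuddiz.

gufuddiz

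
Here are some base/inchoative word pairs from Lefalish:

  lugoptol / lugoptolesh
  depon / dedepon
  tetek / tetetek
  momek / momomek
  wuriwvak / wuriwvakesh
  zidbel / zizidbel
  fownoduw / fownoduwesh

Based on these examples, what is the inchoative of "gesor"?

"gesor" has 2 vowels. The stems with 2 vowels (zidbel → zizidbel, tetek → tetetek, momek → momomek) repeat the first consonant+vowel as a prefix.
The other pattern: stems with 3 vowels add -esh.
So gesor → gegesor.

gegesor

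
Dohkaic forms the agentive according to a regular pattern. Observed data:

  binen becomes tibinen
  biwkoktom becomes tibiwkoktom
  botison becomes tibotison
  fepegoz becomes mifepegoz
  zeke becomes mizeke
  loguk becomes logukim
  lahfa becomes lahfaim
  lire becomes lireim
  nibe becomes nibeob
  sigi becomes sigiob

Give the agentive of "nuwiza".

nuwizaob

"nuwiza" begins with n-. The one such stem in the data (nibe → nibeob) adds -ob, so the same rule applies.
The other patterns: stems beginning with b- add the prefix ti-; stems beginning with f- or z- add the prefix mi-; stems beginning with l- add -im.
So nuwiza → nuwizaob.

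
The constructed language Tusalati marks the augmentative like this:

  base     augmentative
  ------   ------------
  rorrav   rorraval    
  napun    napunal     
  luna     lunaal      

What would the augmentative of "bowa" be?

bowaal

Every pair shown (rorrav → rorraval, napun → napunal, luna → lunaal) follows the same rule: add -al.
So bowa → bowaal.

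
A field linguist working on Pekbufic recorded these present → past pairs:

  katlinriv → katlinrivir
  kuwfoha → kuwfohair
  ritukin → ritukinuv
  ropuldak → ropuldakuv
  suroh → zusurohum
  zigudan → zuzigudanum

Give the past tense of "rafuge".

rafugeuv

"rafuge" begins with r-. The stems beginning with r- (ritukin → ritukinuv, ropuldak → ropuldakuv) add -uv.
So rafuge → rafugeuv.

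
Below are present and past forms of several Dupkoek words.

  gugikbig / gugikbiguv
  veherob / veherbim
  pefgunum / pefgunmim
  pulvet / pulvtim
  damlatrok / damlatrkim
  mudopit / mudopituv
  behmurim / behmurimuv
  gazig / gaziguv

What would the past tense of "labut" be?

labtim

mudopit and pulvet both end in -t yet inflect differently (mudopituv, pulvtim), so the final letter is not what conditions the rule; the last vowel is.
"labut" has last vowel 'u'. The one such stem in the data (pefgunum → pefgunmim) deletes the last vowel and adds -im (as do pulvet, veherob), so the same rule applies.
The other pattern: stems whose last vowel is 'i' add -uv.
So labut → labtim.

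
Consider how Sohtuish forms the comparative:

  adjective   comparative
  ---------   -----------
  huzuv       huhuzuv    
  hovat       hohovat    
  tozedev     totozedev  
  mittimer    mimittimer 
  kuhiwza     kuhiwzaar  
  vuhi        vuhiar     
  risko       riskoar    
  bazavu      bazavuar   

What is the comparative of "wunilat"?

wuwunilat

hovat and kuhiwza both have last vowel 'a' yet inflect differently (hohovat, kuhiwzaar), so the last vowel is not what conditions the rule; whether the stem ends in a vowel or a consonant is.
"wunilat" ends in a consonant. The stems ending in a consonant (huzuv → huhuzuv, hovat → hohovat, tozedev → totozedev) repeat the first consonant+vowel as a prefix.
So wunilat → wuwunilat.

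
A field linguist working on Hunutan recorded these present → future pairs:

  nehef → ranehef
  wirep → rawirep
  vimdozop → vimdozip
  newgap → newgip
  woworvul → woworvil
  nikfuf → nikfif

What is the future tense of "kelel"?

nehef and nikfuf both end in -f yet inflect differently (ranehef, nikfif), so the final letter is not what conditions the rule; the last vowel is.
"kelel" has last vowel 'e'. The stems whose last vowel is 'e' (nehef → ranehef, wirep → rawirep) add the prefix ra-.
The other pattern: stems whose last vowel is 'a', 'o' or 'u' change the last vowel to 'i'.
So kelel → rakelel.

rakelel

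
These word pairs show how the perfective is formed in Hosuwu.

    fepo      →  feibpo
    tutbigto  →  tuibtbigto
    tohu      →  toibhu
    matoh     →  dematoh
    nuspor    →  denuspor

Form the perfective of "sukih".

desukih

fepo and matoh both have last vowel 'o' yet inflect differently (feibpo, dematoh), so the last vowel is not what conditions the rule; whether the stem ends in a vowel or a consonant is.
"sukih" ends in a consonant. The stems ending in a consonant (matoh → dematoh, nuspor → denuspor) add the prefix de-.
The other pattern: stems ending in a vowel insert -ib- after the first vowel.
So sukih → desukih.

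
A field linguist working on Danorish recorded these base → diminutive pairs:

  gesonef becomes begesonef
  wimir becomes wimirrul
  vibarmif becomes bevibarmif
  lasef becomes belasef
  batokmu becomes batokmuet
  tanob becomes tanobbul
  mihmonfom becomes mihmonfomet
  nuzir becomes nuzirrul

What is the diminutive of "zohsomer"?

zohsomerrul

"zohsomer" ends in -r. The stems ending in -r (wimir → wimirrul, nuzir → nuzirrul) double the final consonant and add -ul.
The other patterns: stems ending in -f add the prefix be-; stems ending in -m or -u add -et.
So zohsomer → zohsomerrul.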